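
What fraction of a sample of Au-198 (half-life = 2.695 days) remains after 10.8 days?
N/N₀ = (1/2)^(t/t½) = 0.06218 = 6.22%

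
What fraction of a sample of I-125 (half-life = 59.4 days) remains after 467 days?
N/N₀ = (1/2)^(t/t½) = 0.004298 = 0.43%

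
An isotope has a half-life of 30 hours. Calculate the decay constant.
λ = ln(2)/t½ = 0.0231 hour⁻¹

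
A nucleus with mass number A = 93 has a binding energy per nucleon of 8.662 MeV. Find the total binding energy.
B.E. = 8.662 × 93 = 805.6 MeV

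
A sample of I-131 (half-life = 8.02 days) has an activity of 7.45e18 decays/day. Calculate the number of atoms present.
N = A/λ = 8.62e19 atoms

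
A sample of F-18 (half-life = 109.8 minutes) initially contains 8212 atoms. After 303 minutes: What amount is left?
N = N₀(1/2)^(t/t½) = 1213 atoms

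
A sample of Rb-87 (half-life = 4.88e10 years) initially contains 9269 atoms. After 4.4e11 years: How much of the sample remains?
N = N₀(1/2)^(t/t½) = 17.9 atoms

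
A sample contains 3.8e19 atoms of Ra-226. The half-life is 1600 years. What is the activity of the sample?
A = λN = 1.646e16 decays/year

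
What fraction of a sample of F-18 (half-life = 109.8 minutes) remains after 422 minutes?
N/N₀ = (1/2)^(t/t½) = 0.06967 = 6.97%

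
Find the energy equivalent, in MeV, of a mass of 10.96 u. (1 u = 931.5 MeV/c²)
E = mc² = 10210 MeV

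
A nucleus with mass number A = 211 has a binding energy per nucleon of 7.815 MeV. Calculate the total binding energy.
B.E. = 7.815 × 211 = 1649 MeV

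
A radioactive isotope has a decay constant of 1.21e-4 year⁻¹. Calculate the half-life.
t½ = ln(2)/λ = 5728 years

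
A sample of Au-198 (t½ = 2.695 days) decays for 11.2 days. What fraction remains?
N/N₀ = (1/2)^(t/t½) = 0.0561 = 5.61%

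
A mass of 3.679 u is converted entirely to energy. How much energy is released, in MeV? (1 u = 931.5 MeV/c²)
E = mc² = 3427 MeV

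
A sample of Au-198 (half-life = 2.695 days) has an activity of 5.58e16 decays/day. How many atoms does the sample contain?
N = A/λ = 2.17e17 atoms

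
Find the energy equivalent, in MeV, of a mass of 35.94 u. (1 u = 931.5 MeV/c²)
E = mc² = 33480 MeV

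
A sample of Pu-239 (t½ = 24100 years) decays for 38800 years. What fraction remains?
N/N₀ = (1/2)^(t/t½) = 0.3276 = 32.8%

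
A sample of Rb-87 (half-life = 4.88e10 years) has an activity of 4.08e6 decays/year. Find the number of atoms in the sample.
N = A/λ = 2.872e17 atoms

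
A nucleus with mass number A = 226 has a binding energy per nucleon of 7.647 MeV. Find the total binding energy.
B.E. = 7.647 × 226 = 1728 MeV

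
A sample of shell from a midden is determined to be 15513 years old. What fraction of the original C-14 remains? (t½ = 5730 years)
N/N₀ = (1/2)^(t/t½) = 0.1531 = 15.3%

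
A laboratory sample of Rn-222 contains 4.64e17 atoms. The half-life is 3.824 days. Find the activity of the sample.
A = λN = 8.411e16 decays/day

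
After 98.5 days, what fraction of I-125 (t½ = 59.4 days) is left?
N/N₀ = (1/2)^(t/t½) = 0.3168 = 31.7%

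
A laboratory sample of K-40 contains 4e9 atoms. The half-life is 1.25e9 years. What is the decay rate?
A = λN = 2.218 decays/year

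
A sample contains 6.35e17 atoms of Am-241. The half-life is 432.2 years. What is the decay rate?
A = λN = 1.018e15 decays/year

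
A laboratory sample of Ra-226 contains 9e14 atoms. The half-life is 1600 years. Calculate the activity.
A = λN = 3.899e11 decays/year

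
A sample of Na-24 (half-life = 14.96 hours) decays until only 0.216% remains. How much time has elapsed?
t = t½ × log₂(N₀/N) = 132.5 hours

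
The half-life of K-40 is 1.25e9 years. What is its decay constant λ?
λ = ln(2)/t½ = 5.545e-10 year⁻¹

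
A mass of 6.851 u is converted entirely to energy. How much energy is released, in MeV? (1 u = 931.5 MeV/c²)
E = mc² = 6382 MeV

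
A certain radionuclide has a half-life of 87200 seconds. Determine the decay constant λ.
λ = ln(2)/t½ = 7.949e-6 second⁻¹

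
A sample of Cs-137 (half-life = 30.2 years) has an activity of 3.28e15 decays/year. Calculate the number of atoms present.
N = A/λ = 1.429e17 atoms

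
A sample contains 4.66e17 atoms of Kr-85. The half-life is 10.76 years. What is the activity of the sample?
A = λN = 3.002e16 decays/year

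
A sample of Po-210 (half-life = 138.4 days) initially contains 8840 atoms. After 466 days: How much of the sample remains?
N = N₀(1/2)^(t/t½) = 856.8 atoms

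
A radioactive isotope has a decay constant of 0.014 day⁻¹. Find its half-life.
t½ = ln(2)/λ = 49.51 days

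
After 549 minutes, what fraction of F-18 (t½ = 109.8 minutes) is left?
N/N₀ = (1/2)^(t/t½) = 0.03125 = 3.12%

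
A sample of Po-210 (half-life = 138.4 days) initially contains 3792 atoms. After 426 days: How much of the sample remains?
N = N₀(1/2)^(t/t½) = 449 atoms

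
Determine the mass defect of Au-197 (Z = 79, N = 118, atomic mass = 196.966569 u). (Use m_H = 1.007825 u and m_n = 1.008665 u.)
Δm = Z·m_H + N·m_n − M = 1.674 u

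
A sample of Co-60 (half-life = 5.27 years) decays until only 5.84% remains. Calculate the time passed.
t = t½ × log₂(N₀/N) = 21.6 years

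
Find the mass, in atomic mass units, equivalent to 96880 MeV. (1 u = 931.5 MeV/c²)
m = E/c² = 104 u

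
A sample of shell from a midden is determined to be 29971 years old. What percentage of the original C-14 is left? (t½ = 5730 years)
N/N₀ = (1/2)^(t/t½) = 0.02663 = 2.66%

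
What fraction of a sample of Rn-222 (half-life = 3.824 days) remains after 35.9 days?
N/N₀ = (1/2)^(t/t½) = 0.001492 = 0.149%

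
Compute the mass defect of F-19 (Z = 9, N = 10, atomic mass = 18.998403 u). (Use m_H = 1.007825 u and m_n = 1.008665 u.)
Δm = Z·m_H + N·m_n − M = 0.1587 u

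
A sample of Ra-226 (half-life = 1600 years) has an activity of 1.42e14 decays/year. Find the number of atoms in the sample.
N = A/λ = 3.278e17 atoms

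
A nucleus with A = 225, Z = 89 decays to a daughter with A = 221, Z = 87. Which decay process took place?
ΔA = -4, ΔZ = -2 ⇒ alpha decay (α)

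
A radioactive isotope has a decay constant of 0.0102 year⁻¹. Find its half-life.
t½ = ln(2)/λ = 67.96 years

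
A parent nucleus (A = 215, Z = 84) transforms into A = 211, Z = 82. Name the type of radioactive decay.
ΔA = -4, ΔZ = -2 ⇒ alpha decay (α)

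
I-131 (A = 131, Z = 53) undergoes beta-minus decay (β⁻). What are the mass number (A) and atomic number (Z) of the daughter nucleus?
Daughter: A = 131, Z = 54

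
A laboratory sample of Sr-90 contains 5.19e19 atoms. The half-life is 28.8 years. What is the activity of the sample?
A = λN = 1.249e18 decays/year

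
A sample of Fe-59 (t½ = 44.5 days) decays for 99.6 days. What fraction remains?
N/N₀ = (1/2)^(t/t½) = 0.212 = 21.2%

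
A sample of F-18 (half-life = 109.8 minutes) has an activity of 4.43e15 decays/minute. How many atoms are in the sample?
N = A/λ = 7.017e17 atoms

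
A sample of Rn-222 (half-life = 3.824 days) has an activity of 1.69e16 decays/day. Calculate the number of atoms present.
N = A/λ = 9.324e16 atoms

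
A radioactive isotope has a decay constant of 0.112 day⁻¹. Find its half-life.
t½ = ln(2)/λ = 6.189 days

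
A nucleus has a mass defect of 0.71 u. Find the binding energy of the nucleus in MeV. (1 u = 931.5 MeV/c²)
B.E. = Δm × 931.5 = 661.4 MeV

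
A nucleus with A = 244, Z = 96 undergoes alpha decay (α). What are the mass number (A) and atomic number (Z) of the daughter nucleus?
Daughter: A = 240, Z = 94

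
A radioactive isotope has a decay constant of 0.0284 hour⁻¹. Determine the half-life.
t½ = ln(2)/λ = 24.41 hours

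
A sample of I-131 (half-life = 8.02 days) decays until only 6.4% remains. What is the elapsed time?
t = t½ × log₂(N₀/N) = 31.81 days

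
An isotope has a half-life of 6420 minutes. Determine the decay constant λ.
λ = ln(2)/t½ = 1.08e-4 minute⁻¹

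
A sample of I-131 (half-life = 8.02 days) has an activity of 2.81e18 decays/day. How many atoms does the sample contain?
N = A/λ = 3.251e19 atoms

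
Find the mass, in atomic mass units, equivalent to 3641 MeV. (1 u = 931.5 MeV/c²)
m = E/c² = 3.909 u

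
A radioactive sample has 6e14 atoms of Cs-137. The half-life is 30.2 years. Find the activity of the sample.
A = λN = 1.377e13 decays/year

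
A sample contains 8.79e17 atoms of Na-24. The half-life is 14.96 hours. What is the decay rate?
A = λN = 4.073e16 decays/hour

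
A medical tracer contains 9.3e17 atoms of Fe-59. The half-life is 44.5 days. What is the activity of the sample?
A = λN = 1.449e16 decays/day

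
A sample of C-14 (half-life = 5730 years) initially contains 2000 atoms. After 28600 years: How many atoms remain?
N = N₀(1/2)^(t/t½) = 62.88 atoms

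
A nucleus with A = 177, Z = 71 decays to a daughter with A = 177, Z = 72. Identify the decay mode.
ΔA = 0, ΔZ = +1 ⇒ beta-minus decay (β⁻)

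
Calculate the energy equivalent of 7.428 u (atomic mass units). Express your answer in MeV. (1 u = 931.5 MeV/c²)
E = mc² = 6919 MeV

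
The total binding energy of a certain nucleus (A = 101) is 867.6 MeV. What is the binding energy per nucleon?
B.E./A = 867.6/101 = 8.59 MeV/nucleon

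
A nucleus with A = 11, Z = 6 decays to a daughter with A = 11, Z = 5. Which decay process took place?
ΔA = 0, ΔZ = -1 ⇒ beta-plus decay (β⁺) or electron capture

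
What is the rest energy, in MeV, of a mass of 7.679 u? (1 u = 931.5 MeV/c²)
E = mc² = 7153 MeV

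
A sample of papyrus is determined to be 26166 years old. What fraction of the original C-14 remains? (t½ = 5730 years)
N/N₀ = (1/2)^(t/t½) = 0.0422 = 4.22%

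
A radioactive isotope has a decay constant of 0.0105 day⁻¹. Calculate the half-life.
t½ = ln(2)/λ = 66.01 days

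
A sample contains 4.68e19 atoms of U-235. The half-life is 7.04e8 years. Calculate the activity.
A = λN = 4.608e10 decays/year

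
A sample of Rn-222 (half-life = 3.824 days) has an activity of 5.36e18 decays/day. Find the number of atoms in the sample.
N = A/λ = 2.957e19 atoms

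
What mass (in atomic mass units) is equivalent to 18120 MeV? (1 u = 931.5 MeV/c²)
m = E/c² = 19.45 u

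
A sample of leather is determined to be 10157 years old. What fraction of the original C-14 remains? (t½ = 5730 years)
N/N₀ = (1/2)^(t/t½) = 0.2927 = 29.3%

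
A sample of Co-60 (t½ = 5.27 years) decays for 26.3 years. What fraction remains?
N/N₀ = (1/2)^(t/t½) = 0.03146 = 3.15%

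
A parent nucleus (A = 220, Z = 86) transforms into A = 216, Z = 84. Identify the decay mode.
ΔA = -4, ΔZ = -2 ⇒ alpha decay (α)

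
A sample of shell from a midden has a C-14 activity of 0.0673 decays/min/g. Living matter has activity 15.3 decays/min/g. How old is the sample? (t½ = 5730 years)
Age = t½ × log₂(A₀/A) = 44860 years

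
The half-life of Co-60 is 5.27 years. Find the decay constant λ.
λ = ln(2)/t½ = 0.1315 year⁻¹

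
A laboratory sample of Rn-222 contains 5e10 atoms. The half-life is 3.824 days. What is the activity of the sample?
A = λN = 9.063e9 decays/day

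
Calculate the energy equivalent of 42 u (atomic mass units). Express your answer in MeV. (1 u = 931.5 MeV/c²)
E = mc² = 39120 MeV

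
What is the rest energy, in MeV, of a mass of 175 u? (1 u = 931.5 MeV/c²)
E = mc² = 1.63e5 MeV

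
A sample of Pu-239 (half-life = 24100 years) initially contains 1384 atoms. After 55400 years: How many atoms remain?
N = N₀(1/2)^(t/t½) = 281.3 atoms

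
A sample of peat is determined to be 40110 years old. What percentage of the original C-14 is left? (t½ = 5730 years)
N/N₀ = (1/2)^(t/t½) = 0.007812 = 0.781%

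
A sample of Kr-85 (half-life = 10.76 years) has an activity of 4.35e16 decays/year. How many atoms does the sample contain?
N = A/λ = 6.753e17 atoms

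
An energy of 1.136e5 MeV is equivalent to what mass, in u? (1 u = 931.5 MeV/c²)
m = E/c² = 122 u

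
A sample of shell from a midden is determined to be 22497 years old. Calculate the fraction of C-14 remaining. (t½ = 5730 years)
N/N₀ = (1/2)^(t/t½) = 0.06578 = 6.58%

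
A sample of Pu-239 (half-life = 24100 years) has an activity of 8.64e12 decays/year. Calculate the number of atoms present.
N = A/λ = 3.004e17 atoms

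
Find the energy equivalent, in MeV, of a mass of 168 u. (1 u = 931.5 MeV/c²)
E = mc² = 1.565e5 MeV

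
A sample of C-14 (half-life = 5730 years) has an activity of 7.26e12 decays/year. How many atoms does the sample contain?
N = A/λ = 6.002e16 atoms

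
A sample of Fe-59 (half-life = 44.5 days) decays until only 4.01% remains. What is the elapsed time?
t = t½ × log₂(N₀/N) = 206.5 days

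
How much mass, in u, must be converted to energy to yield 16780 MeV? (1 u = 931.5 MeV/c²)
m = E/c² = 18.01 u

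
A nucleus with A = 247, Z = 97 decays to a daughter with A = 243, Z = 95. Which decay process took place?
ΔA = -4, ΔZ = -2 ⇒ alpha decay (α)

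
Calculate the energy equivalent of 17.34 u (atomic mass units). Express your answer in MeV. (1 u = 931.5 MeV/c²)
E = mc² = 16150 MeV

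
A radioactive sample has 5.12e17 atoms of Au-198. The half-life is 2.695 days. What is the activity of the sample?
A = λN = 1.317e17 decays/day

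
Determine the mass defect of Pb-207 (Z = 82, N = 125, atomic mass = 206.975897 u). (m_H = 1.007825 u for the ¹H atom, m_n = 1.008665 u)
Δm = Z·m_H + N·m_n − M = 1.749 u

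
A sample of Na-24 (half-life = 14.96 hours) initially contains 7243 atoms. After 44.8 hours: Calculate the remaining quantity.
N = N₀(1/2)^(t/t½) = 908.7 atoms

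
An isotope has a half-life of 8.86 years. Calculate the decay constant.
λ = ln(2)/t½ = 0.07823 year⁻¹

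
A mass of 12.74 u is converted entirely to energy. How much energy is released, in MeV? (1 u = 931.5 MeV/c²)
E = mc² = 11870 MeV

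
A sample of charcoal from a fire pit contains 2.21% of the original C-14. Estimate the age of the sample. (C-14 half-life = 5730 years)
Age = t½ × log₂(1/ratio) = 31510 years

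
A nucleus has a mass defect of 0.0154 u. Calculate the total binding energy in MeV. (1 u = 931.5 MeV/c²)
B.E. = Δm × 931.5 = 14.35 MeV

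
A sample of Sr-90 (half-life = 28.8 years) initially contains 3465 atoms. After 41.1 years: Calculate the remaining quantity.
N = N₀(1/2)^(t/t½) = 1289 atoms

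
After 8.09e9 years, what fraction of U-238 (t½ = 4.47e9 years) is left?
N/N₀ = (1/2)^(t/t½) = 0.2852 = 28.5%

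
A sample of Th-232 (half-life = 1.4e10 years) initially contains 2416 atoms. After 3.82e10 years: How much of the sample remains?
N = N₀(1/2)^(t/t½) = 364.5 atoms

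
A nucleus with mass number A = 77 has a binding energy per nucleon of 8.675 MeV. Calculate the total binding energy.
B.E. = 8.675 × 77 = 668 MeV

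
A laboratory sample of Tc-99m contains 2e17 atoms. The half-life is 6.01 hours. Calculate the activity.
A = λN = 2.307e16 decays/hour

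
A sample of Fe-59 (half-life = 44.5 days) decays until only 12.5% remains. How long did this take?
t = t½ × log₂(N₀/N) = 133.5 days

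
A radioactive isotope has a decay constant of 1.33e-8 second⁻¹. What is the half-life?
t½ = ln(2)/λ = 5.212e7 seconds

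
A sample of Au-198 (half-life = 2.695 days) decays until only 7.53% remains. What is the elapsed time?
t = t½ × log₂(N₀/N) = 10.06 days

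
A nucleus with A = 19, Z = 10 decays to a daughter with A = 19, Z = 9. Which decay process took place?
ΔA = 0, ΔZ = -1 ⇒ beta-plus decay (β⁺) or electron capture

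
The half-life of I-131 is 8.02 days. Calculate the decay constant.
λ = ln(2)/t½ = 0.08643 day⁻¹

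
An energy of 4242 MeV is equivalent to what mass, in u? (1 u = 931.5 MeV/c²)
m = E/c² = 4.554 u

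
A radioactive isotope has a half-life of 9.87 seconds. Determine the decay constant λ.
λ = ln(2)/t½ = 0.07023 second⁻¹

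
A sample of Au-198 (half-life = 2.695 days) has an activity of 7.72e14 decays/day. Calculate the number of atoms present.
N = A/λ = 3.002e15 atoms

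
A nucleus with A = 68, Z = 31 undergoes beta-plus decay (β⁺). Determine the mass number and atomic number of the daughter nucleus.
Daughter: A = 68, Z = 30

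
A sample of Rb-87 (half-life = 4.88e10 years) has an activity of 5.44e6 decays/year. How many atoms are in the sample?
N = A/λ = 3.83e17 atoms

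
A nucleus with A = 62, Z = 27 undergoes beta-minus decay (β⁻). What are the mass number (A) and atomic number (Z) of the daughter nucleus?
Daughter: A = 62, Z = 28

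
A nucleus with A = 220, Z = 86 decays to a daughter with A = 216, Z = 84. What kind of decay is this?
ΔA = -4, ΔZ = -2 ⇒ alpha decay (α)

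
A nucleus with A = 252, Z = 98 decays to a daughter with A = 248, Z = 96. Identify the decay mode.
ΔA = -4, ΔZ = -2 ⇒ alpha decay (α)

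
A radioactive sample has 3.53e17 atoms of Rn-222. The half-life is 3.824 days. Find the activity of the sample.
A = λN = 6.399e16 decays/day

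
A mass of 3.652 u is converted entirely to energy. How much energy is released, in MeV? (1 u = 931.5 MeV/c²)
E = mc² = 3402 MeV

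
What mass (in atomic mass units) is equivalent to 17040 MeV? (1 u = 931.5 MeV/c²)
m = E/c² = 18.29 u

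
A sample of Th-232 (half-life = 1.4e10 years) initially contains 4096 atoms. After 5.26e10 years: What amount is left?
N = N₀(1/2)^(t/t½) = 302.9 atoms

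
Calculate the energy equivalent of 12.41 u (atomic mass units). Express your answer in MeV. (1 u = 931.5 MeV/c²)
E = mc² = 11560 MeV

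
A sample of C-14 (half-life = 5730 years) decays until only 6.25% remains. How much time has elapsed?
t = t½ × log₂(N₀/N) = 22920 years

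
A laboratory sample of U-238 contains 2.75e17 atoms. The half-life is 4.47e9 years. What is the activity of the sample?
A = λN = 4.264e7 decays/year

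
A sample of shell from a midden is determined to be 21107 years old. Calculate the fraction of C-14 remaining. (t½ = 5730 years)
N/N₀ = (1/2)^(t/t½) = 0.07783 = 7.78%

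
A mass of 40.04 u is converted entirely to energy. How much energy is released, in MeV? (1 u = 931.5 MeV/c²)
E = mc² = 37300 MeV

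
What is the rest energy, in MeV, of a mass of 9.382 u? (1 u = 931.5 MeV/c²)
E = mc² = 8739 MeV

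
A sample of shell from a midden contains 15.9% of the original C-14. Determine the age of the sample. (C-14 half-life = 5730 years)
Age = t½ × log₂(1/ratio) = 15200 years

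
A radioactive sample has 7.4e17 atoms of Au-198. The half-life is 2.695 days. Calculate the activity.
A = λN = 1.903e17 decays/day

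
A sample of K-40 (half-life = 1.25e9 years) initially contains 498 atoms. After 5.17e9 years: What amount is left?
N = N₀(1/2)^(t/t½) = 28.32 atoms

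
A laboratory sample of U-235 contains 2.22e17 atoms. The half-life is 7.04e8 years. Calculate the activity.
A = λN = 2.186e8 decays/year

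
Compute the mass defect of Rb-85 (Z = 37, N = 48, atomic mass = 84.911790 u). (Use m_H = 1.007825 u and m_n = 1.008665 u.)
Δm = Z·m_H + N·m_n − M = 0.7937 u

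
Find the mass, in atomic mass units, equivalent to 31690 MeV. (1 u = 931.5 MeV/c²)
m = E/c² = 34.02 u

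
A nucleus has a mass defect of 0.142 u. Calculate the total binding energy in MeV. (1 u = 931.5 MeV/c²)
B.E. = Δm × 931.5 = 132.3 MeV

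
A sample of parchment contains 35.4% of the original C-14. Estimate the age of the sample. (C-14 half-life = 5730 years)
Age = t½ × log₂(1/ratio) = 8585 years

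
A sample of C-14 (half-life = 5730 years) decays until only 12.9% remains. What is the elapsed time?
t = t½ × log₂(N₀/N) = 16930 years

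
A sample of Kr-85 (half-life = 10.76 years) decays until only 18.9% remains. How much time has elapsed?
t = t½ × log₂(N₀/N) = 25.86 years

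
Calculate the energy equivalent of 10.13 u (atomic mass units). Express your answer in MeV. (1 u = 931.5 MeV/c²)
E = mc² = 9436 MeV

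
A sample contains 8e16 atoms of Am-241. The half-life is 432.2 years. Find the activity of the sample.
A = λN = 1.283e14 decays/year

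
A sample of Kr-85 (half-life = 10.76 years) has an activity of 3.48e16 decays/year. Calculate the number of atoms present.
N = A/λ = 5.402e17 atoms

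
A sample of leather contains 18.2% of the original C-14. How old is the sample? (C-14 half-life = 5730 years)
Age = t½ × log₂(1/ratio) = 14080 years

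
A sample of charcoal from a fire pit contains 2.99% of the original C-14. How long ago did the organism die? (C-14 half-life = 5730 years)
Age = t½ × log₂(1/ratio) = 29020 years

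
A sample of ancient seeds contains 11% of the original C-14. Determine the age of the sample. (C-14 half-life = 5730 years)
Age = t½ × log₂(1/ratio) = 18250 years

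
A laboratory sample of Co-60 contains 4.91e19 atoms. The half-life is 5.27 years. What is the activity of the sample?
A = λN = 6.458e18 decays/year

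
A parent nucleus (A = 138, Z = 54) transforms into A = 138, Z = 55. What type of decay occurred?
ΔA = 0, ΔZ = +1 ⇒ beta-minus decay (β⁻)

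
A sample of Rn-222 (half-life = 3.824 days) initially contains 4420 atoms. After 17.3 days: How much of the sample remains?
N = N₀(1/2)^(t/t½) = 192.1 atoms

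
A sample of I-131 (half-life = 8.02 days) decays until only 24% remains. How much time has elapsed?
t = t½ × log₂(N₀/N) = 16.51 days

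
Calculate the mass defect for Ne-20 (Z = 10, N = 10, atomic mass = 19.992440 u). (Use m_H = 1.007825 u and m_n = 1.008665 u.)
Δm = Z·m_H + N·m_n − M = 0.1725 u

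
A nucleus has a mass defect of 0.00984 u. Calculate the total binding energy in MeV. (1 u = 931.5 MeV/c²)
B.E. = Δm × 931.5 = 9.166 MeV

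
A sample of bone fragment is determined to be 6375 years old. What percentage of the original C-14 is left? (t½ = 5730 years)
N/N₀ = (1/2)^(t/t½) = 0.4625 = 46.2%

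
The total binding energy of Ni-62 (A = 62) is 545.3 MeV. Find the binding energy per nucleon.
B.E./A = 545.3/62 = 8.795 MeV/nucleon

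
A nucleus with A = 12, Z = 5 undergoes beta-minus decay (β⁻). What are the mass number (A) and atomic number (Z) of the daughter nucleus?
Daughter: A = 12, Z = 6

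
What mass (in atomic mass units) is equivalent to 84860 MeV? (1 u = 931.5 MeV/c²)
m = E/c² = 91.1 u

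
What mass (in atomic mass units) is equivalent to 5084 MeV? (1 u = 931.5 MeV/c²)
m = E/c² = 5.458 u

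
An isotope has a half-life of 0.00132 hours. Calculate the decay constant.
λ = ln(2)/t½ = 525.1 hour⁻¹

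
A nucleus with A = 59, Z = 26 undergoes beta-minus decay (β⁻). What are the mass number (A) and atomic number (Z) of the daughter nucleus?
Daughter: A = 59, Z = 27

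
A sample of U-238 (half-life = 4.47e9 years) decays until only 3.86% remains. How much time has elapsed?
t = t½ × log₂(N₀/N) = 2.099e10 years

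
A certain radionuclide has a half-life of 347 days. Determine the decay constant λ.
λ = ln(2)/t½ = 0.001998 day⁻¹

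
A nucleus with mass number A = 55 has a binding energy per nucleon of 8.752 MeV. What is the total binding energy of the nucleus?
B.E. = 8.752 × 55 = 481.4 MeV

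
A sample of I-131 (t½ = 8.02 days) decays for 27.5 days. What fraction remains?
N/N₀ = (1/2)^(t/t½) = 0.09285 = 9.29%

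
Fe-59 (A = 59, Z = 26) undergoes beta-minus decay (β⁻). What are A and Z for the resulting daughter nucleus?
Daughter: A = 59, Z = 27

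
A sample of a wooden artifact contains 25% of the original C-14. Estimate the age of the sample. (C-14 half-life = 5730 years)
Age = t½ × log₂(1/ratio) = 11460 years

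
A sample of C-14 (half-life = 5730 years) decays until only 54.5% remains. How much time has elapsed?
t = t½ × log₂(N₀/N) = 5018 years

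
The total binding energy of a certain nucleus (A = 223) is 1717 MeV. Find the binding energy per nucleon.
B.E./A = 1717/223 = 7.7 MeV/nucleon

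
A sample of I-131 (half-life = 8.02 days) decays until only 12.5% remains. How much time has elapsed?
t = t½ × log₂(N₀/N) = 24.06 days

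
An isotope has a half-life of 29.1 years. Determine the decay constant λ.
λ = ln(2)/t½ = 0.02382 year⁻¹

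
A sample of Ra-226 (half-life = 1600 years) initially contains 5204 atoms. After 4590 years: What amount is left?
N = N₀(1/2)^(t/t½) = 712.5 atoms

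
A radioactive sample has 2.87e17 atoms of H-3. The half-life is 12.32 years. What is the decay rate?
A = λN = 1.615e16 decays/year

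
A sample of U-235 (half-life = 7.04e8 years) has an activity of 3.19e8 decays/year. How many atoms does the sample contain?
N = A/λ = 3.24e17 atoms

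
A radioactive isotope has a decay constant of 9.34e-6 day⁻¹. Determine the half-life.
t½ = ln(2)/λ = 74210 days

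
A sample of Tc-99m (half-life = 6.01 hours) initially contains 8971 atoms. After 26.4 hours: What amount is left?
N = N₀(1/2)^(t/t½) = 427.1 atoms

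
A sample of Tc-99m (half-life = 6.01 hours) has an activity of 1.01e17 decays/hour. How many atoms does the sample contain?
N = A/λ = 8.757e17 atoms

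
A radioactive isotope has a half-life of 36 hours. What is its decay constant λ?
λ = ln(2)/t½ = 0.01925 hour⁻¹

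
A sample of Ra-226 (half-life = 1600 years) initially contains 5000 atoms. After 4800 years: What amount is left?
N = N₀(1/2)^(t/t½) = 625 atoms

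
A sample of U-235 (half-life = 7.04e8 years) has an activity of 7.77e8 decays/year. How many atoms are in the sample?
N = A/λ = 7.892e17 atoms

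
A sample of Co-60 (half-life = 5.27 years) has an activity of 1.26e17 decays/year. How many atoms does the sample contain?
N = A/λ = 9.58e17 atoms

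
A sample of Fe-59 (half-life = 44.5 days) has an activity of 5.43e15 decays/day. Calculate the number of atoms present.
N = A/λ = 3.486e17 atoms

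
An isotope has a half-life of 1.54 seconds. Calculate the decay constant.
λ = ln(2)/t½ = 0.4501 second⁻¹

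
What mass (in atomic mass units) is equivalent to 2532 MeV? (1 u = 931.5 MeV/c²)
m = E/c² = 2.718 u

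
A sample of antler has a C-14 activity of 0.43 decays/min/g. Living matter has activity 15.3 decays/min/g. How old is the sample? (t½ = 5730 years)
Age = t½ × log₂(A₀/A) = 29530 years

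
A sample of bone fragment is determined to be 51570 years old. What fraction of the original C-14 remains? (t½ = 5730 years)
N/N₀ = (1/2)^(t/t½) = 0.001953 = 0.195%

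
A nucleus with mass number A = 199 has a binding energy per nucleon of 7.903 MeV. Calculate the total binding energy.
B.E. = 7.903 × 199 = 1573 MeV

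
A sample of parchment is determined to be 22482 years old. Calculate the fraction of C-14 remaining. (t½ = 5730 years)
N/N₀ = (1/2)^(t/t½) = 0.0659 = 6.59%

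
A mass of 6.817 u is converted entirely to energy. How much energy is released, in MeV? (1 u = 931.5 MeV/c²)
E = mc² = 6350 MeV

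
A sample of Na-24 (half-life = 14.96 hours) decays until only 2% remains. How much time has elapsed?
t = t½ × log₂(N₀/N) = 84.43 hours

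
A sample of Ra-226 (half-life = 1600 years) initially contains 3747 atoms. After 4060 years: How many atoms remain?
N = N₀(1/2)^(t/t½) = 645.4 atoms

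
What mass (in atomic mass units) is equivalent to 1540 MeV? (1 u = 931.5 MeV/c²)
m = E/c² = 1.653 u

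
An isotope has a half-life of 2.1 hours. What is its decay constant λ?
λ = ln(2)/t½ = 0.3301 hour⁻¹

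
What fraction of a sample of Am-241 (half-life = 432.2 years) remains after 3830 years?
N/N₀ = (1/2)^(t/t½) = 0.00215 = 0.215%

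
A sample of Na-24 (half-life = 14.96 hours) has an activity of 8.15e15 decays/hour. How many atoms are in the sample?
N = A/λ = 1.759e17 atoms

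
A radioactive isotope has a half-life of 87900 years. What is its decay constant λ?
λ = ln(2)/t½ = 7.886e-6 year⁻¹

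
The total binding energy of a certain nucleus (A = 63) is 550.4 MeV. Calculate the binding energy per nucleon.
B.E./A = 550.4/63 = 8.737 MeV/nucleon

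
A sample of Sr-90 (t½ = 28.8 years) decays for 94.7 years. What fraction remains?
N/N₀ = (1/2)^(t/t½) = 0.1024 = 10.2%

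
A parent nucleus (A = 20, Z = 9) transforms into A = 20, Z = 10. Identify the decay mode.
ΔA = 0, ΔZ = +1 ⇒ beta-minus decay (β⁻)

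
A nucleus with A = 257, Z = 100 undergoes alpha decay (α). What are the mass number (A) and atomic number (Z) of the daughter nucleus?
Daughter: A = 253, Z = 98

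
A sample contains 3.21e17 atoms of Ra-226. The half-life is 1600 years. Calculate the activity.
A = λN = 1.391e14 decays/year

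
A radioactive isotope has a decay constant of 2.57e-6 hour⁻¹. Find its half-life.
t½ = ln(2)/λ = 2.697e5 hours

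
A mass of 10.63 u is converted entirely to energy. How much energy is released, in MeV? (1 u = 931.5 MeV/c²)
E = mc² = 9902 MeV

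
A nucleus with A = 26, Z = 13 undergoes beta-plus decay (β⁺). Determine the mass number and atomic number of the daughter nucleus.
Daughter: A = 26, Z = 12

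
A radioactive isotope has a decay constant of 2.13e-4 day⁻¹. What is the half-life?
t½ = ln(2)/λ = 3254 days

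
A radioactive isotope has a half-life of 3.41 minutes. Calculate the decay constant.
λ = ln(2)/t½ = 0.2033 minute⁻¹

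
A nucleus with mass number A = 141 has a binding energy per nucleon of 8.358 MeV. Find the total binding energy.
B.E. = 8.358 × 141 = 1178 MeV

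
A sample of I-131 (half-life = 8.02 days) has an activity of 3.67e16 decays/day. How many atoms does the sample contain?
N = A/λ = 4.246e17 atoms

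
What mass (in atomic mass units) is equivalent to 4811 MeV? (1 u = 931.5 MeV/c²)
m = E/c² = 5.165 u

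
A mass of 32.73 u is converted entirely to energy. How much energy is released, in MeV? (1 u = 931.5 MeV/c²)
E = mc² = 30490 MeV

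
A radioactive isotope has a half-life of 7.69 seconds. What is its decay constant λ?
λ = ln(2)/t½ = 0.09014 second⁻¹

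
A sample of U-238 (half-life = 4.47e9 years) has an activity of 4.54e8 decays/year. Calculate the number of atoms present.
N = A/λ = 2.928e18 atoms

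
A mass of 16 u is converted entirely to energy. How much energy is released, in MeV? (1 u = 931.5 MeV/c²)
E = mc² = 14900 MeV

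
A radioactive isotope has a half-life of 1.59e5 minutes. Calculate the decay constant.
λ = ln(2)/t½ = 4.359e-6 minute⁻¹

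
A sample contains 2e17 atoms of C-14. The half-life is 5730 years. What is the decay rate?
A = λN = 2.419e13 decays/year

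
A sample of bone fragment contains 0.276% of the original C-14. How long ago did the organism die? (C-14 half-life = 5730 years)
Age = t½ × log₂(1/ratio) = 48710 years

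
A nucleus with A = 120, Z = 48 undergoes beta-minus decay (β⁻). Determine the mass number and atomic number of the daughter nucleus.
Daughter: A = 120, Z = 49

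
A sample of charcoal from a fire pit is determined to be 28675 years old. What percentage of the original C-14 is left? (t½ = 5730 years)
N/N₀ = (1/2)^(t/t½) = 0.03116 = 3.12%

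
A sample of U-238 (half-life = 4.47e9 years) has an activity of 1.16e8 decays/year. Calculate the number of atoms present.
N = A/λ = 7.481e17 atoms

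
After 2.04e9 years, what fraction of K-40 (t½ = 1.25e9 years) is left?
N/N₀ = (1/2)^(t/t½) = 0.3226 = 32.3%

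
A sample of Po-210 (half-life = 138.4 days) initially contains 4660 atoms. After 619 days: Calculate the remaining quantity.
N = N₀(1/2)^(t/t½) = 209.9 atoms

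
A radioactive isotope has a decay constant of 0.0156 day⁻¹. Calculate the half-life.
t½ = ln(2)/λ = 44.43 days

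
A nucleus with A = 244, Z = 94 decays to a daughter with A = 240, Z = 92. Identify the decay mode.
ΔA = -4, ΔZ = -2 ⇒ alpha decay (α)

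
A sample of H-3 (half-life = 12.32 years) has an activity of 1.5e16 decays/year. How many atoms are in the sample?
N = A/λ = 2.666e17 atoms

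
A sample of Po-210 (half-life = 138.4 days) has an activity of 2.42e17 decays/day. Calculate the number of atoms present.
N = A/λ = 4.832e19 atoms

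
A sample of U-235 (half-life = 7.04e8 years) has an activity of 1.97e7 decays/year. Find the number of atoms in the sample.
N = A/λ = 2.001e16 atoms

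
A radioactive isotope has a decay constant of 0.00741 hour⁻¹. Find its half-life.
t½ = ln(2)/λ = 93.54 hours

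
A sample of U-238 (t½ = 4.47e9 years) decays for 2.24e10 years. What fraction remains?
N/N₀ = (1/2)^(t/t½) = 0.03101 = 3.1%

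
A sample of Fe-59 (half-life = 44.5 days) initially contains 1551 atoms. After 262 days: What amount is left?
N = N₀(1/2)^(t/t½) = 26.2 atoms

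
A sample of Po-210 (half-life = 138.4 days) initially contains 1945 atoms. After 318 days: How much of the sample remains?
N = N₀(1/2)^(t/t½) = 395.6 atoms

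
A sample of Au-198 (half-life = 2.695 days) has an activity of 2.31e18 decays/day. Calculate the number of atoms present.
N = A/λ = 8.981e18 atoms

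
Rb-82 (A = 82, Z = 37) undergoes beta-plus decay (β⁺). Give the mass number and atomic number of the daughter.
Daughter: A = 82, Z = 36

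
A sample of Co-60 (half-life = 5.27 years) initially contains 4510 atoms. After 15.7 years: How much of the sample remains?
N = N₀(1/2)^(t/t½) = 572 atoms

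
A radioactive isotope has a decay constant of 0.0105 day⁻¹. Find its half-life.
t½ = ln(2)/λ = 66.01 days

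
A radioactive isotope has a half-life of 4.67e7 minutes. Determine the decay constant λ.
λ = ln(2)/t½ = 1.484e-8 minute⁻¹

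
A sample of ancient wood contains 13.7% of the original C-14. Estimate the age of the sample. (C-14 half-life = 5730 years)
Age = t½ × log₂(1/ratio) = 16430 years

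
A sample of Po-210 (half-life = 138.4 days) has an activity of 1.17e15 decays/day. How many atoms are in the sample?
N = A/λ = 2.336e17 atoms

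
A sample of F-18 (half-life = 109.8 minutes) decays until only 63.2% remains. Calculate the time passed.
t = t½ × log₂(N₀/N) = 72.69 minutes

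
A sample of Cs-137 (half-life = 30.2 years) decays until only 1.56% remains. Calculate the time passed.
t = t½ × log₂(N₀/N) = 181.3 years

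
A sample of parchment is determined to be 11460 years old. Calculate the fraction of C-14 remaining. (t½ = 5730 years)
N/N₀ = (1/2)^(t/t½) = 0.25 = 25%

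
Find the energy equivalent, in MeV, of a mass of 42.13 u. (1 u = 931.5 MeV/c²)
E = mc² = 39240 MeV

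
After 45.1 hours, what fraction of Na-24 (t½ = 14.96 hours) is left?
N/N₀ = (1/2)^(t/t½) = 0.1237 = 12.4%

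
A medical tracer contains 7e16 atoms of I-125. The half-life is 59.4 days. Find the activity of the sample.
A = λN = 8.168e14 decays/day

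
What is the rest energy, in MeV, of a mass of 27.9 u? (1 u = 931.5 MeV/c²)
E = mc² = 25990 MeV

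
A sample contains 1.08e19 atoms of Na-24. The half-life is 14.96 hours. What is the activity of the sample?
A = λN = 5.004e17 decays/hour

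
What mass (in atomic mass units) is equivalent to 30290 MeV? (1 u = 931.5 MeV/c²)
m = E/c² = 32.52 u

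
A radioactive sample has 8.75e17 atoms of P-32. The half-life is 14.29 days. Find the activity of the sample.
A = λN = 4.244e16 decays/day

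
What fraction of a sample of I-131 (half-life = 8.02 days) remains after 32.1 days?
N/N₀ = (1/2)^(t/t½) = 0.06239 = 6.24%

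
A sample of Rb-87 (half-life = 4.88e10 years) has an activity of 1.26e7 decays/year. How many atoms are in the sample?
N = A/λ = 8.871e17 atoms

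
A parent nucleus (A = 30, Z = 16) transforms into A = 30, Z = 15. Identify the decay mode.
ΔA = 0, ΔZ = -1 ⇒ beta-plus decay (β⁺) or electron capture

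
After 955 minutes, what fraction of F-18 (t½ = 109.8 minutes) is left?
N/N₀ = (1/2)^(t/t½) = 0.002409 = 0.241%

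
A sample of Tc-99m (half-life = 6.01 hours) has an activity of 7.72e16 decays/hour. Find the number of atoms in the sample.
N = A/λ = 6.694e17 atoms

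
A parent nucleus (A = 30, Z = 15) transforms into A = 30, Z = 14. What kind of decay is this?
ΔA = 0, ΔZ = -1 ⇒ beta-plus decay (β⁺) or electron capture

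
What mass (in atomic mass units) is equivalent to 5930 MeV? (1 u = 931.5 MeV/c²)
m = E/c² = 6.366 u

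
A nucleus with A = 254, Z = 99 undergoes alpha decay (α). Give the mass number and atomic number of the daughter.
Daughter: A = 250, Z = 97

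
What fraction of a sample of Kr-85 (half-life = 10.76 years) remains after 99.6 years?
N/N₀ = (1/2)^(t/t½) = 0.001635 = 0.163%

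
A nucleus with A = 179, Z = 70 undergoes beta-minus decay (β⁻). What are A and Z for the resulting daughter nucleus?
Daughter: A = 179, Z = 71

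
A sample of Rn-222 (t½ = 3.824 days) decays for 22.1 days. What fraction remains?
N/N₀ = (1/2)^(t/t½) = 0.01821 = 1.82%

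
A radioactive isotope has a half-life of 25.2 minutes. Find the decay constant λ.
λ = ln(2)/t½ = 0.02751 minute⁻¹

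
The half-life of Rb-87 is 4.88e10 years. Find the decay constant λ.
λ = ln(2)/t½ = 1.42e-11 year⁻¹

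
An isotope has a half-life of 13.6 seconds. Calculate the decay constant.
λ = ln(2)/t½ = 0.05097 second⁻¹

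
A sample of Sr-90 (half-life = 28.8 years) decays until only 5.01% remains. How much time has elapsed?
t = t½ × log₂(N₀/N) = 124.4 years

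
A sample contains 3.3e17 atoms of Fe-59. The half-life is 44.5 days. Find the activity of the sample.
A = λN = 5.14e15 decays/day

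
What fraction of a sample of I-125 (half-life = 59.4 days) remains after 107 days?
N/N₀ = (1/2)^(t/t½) = 0.2869 = 28.7%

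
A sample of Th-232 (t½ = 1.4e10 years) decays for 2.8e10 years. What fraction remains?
N/N₀ = (1/2)^(t/t½) = 0.25 = 25%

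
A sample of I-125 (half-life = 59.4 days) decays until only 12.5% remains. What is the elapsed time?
t = t½ × log₂(N₀/N) = 178.2 days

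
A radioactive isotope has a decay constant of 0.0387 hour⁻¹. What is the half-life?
t½ = ln(2)/λ = 17.91 hours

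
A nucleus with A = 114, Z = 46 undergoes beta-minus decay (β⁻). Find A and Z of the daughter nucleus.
Daughter: A = 114, Z = 47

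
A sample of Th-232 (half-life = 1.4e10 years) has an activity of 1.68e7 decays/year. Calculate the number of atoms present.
N = A/λ = 3.393e17 atoms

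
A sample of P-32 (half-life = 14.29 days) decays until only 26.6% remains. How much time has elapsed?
t = t½ × log₂(N₀/N) = 27.3 days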